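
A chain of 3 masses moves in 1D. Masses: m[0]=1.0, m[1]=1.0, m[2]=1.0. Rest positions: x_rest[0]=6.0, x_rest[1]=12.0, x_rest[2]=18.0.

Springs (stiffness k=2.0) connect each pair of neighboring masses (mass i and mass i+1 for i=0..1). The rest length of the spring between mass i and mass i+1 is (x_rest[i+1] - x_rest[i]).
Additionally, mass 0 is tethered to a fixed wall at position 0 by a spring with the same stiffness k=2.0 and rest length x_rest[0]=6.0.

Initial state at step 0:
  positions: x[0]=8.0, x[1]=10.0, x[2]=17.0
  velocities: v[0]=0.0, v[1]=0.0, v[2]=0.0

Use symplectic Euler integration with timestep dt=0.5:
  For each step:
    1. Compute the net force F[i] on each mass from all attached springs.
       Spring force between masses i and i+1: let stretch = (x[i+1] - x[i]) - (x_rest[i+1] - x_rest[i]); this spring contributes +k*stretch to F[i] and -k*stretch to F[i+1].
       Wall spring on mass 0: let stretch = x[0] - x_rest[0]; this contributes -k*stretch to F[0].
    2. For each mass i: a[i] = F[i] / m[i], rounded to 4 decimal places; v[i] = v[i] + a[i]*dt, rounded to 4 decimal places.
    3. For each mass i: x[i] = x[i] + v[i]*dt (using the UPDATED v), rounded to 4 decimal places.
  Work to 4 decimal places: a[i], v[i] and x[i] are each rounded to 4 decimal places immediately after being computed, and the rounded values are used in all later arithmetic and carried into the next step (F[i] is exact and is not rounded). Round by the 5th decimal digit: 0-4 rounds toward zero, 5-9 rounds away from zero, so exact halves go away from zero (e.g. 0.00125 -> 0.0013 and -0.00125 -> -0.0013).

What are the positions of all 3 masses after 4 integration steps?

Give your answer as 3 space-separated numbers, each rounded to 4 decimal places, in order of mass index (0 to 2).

Step 0: x=[8.0000 10.0000 17.0000] v=[0.0000 0.0000 0.0000]
Step 1: x=[5.0000 12.5000 16.5000] v=[-6.0000 5.0000 -1.0000]
Step 2: x=[3.2500 13.2500 17.0000] v=[-3.5000 1.5000 1.0000]
Step 3: x=[4.8750 10.8750 18.6250] v=[3.2500 -4.7500 3.2500]
Step 4: x=[7.0625 9.3750 19.3750] v=[4.3750 -3.0000 1.5000]

Answer: 7.0625 9.3750 19.3750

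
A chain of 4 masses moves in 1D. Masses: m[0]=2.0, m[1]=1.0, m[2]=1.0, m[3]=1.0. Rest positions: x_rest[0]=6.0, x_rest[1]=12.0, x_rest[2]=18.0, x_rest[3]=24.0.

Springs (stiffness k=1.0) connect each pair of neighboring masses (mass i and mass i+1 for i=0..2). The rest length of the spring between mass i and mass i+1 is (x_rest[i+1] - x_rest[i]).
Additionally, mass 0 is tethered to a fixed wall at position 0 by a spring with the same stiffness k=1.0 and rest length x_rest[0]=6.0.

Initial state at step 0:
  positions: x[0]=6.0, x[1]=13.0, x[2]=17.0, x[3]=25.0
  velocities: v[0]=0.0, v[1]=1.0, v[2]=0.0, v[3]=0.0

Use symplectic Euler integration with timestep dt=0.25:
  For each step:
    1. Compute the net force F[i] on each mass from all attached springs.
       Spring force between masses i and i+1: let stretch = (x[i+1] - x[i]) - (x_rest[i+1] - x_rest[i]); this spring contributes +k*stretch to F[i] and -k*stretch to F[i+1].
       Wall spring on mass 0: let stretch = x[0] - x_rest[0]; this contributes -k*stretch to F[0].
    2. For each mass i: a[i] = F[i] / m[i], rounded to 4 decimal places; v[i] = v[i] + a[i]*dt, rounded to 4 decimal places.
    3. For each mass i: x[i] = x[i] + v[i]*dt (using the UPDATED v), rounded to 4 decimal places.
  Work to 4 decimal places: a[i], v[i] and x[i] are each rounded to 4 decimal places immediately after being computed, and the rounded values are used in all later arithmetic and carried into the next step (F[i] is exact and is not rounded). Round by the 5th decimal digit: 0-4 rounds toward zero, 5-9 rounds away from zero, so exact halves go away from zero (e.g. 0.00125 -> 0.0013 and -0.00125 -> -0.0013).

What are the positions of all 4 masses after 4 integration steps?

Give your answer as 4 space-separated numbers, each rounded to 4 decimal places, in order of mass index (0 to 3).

Step 0: x=[6.0000 13.0000 17.0000 25.0000] v=[0.0000 1.0000 0.0000 0.0000]
Step 1: x=[6.0313 13.0625 17.2500 24.8750] v=[0.1250 0.2500 1.0000 -0.5000]
Step 2: x=[6.0938 12.9473 17.7149 24.6484] v=[0.2500 -0.4609 1.8594 -0.9063]
Step 3: x=[6.1801 12.7017 18.3151 24.3635] v=[0.3450 -0.9824 2.4009 -1.1397]
Step 4: x=[6.2770 12.3993 18.9425 24.0756] v=[0.3877 -1.2095 2.5097 -1.1518]

Answer: 6.2770 12.3993 18.9425 24.0756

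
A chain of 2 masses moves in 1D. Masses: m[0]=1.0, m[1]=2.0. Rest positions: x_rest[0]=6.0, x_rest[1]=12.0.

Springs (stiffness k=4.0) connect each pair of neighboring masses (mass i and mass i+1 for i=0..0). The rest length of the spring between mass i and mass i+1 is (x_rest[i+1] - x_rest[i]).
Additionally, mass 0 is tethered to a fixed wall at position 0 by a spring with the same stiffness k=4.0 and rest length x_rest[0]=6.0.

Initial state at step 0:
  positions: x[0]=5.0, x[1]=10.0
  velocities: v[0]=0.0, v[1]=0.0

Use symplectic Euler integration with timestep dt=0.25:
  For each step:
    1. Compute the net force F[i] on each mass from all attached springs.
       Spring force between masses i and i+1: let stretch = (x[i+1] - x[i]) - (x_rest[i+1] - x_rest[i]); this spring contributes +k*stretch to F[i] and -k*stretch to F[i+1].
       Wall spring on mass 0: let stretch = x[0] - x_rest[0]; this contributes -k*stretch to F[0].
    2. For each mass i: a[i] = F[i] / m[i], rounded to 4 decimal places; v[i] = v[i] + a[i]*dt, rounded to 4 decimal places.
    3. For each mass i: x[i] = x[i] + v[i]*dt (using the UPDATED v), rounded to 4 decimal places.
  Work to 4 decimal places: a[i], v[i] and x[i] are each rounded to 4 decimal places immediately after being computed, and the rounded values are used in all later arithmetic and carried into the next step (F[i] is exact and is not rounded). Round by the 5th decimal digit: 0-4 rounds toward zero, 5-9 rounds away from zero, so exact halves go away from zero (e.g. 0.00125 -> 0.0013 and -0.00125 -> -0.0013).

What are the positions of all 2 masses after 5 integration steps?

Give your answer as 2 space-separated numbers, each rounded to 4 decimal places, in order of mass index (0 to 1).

Answer: 5.6416 11.4656

Derivation:
Step 0: x=[5.0000 10.0000] v=[0.0000 0.0000]
Step 1: x=[5.0000 10.1250] v=[0.0000 0.5000]
Step 2: x=[5.0313 10.3594] v=[0.1250 0.9375]
Step 3: x=[5.1368 10.6778] v=[0.4218 1.2735]
Step 4: x=[5.3433 11.0536] v=[0.8260 1.5030]
Step 5: x=[5.6416 11.4656] v=[1.1930 1.6479]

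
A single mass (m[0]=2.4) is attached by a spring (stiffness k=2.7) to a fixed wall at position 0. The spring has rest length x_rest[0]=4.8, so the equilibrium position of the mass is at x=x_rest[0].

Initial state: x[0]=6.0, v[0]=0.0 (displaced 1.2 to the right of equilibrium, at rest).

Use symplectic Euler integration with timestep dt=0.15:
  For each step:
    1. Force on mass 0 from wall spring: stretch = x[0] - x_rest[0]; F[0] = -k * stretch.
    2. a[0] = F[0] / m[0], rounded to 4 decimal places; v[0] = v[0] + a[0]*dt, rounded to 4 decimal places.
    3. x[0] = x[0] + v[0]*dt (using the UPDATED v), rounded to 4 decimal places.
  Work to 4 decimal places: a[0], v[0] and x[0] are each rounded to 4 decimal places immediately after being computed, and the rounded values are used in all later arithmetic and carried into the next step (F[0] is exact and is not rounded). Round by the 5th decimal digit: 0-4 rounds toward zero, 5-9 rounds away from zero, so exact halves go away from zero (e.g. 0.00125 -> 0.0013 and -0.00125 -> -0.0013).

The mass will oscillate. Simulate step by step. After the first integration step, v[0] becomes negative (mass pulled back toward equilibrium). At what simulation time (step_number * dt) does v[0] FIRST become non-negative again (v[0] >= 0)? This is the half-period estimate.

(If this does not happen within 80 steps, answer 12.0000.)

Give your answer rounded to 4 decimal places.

Step 0: x=[6.0000] v=[0.0000]
Step 1: x=[5.9696] v=[-0.2025]
Step 2: x=[5.9096] v=[-0.3999]
Step 3: x=[5.8215] v=[-0.5871]
Step 4: x=[5.7076] v=[-0.7595]
Step 5: x=[5.5707] v=[-0.9127]
Step 6: x=[5.4143] v=[-1.0428]
Step 7: x=[5.2423] v=[-1.1465]
Step 8: x=[5.0591] v=[-1.2211]
Step 9: x=[4.8694] v=[-1.2648]
Step 10: x=[4.6779] v=[-1.2765]
Step 11: x=[4.4895] v=[-1.2559]
Step 12: x=[4.3090] v=[-1.2035]
Step 13: x=[4.1409] v=[-1.1206]
Step 14: x=[3.9895] v=[-1.0094]
Step 15: x=[3.8586] v=[-0.8726]
Step 16: x=[3.7515] v=[-0.7137]
Step 17: x=[3.6710] v=[-0.5368]
Step 18: x=[3.6191] v=[-0.3463]
Step 19: x=[3.5971] v=[-0.1470]
Step 20: x=[3.6055] v=[0.0560]
First v>=0 after going negative at step 20, time=3.0000

Answer: 3.0000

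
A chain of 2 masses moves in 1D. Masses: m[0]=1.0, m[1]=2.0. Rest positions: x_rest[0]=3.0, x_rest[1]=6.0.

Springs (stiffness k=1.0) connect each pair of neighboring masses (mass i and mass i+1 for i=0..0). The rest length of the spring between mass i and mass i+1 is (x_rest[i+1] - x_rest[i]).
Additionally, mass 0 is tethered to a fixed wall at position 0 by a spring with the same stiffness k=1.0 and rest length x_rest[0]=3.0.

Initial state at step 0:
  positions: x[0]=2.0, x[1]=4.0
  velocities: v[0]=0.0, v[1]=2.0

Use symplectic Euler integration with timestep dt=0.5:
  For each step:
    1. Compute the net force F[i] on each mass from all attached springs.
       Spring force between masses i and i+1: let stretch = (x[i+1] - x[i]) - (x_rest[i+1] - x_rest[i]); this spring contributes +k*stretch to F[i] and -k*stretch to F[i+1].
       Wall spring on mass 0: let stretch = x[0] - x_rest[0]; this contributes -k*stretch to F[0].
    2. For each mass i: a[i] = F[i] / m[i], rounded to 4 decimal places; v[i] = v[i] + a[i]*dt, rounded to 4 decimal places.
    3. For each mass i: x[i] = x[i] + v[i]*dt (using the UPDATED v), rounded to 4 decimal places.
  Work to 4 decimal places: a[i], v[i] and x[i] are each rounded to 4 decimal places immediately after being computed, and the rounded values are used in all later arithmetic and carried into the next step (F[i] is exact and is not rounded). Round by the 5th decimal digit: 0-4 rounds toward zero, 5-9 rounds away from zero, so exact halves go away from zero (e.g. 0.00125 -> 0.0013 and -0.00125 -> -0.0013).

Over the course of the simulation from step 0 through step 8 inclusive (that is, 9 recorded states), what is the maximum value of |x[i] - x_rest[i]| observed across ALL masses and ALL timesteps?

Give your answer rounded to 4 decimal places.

Answer: 4.3103

Derivation:
Step 0: x=[2.0000 4.0000] v=[0.0000 2.0000]
Step 1: x=[2.0000 5.1250] v=[0.0000 2.2500]
Step 2: x=[2.2813 6.2344] v=[0.5625 2.2188]
Step 3: x=[2.9805 7.2247] v=[1.3984 1.9805]
Step 4: x=[3.9957 8.0595] v=[2.0303 1.6695]
Step 5: x=[5.0279 8.7613] v=[2.0644 1.4036]
Step 6: x=[5.7365 9.3715] v=[1.4172 1.2203]
Step 7: x=[5.9198 9.9023] v=[0.3665 1.0616]
Step 8: x=[5.6187 10.3103] v=[-0.6022 0.8160]
Max displacement = 4.3103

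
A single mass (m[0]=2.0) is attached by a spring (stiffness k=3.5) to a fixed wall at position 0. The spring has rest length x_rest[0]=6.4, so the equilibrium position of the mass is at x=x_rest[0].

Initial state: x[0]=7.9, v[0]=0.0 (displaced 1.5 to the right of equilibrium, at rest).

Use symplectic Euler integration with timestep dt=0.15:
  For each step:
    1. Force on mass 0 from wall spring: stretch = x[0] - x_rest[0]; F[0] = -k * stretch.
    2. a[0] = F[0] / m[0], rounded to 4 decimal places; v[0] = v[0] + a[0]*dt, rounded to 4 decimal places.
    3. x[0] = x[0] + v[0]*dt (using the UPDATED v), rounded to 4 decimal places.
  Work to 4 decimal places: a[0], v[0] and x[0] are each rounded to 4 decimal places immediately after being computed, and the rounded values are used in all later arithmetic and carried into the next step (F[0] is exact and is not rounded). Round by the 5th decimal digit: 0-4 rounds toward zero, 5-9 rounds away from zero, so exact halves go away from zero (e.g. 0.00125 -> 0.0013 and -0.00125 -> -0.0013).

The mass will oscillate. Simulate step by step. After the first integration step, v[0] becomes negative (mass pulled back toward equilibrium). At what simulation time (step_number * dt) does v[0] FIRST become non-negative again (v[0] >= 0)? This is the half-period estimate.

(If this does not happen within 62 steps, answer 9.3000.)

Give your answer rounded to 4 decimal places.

Answer: 2.4000

Derivation:
Step 0: x=[7.9000] v=[0.0000]
Step 1: x=[7.8409] v=[-0.3938]
Step 2: x=[7.7251] v=[-0.7720]
Step 3: x=[7.5571] v=[-1.1198]
Step 4: x=[7.3436] v=[-1.4235]
Step 5: x=[7.0929] v=[-1.6712]
Step 6: x=[6.8149] v=[-1.8531]
Step 7: x=[6.5206] v=[-1.9620]
Step 8: x=[6.2215] v=[-1.9937]
Step 9: x=[5.9295] v=[-1.9468]
Step 10: x=[5.6560] v=[-1.8233]
Step 11: x=[5.4118] v=[-1.6280]
Step 12: x=[5.2065] v=[-1.3686]
Step 13: x=[5.0482] v=[-1.0553]
Step 14: x=[4.9431] v=[-0.7004]
Step 15: x=[4.8954] v=[-0.3180]
Step 16: x=[4.9070] v=[0.0770]
First v>=0 after going negative at step 16, time=2.4000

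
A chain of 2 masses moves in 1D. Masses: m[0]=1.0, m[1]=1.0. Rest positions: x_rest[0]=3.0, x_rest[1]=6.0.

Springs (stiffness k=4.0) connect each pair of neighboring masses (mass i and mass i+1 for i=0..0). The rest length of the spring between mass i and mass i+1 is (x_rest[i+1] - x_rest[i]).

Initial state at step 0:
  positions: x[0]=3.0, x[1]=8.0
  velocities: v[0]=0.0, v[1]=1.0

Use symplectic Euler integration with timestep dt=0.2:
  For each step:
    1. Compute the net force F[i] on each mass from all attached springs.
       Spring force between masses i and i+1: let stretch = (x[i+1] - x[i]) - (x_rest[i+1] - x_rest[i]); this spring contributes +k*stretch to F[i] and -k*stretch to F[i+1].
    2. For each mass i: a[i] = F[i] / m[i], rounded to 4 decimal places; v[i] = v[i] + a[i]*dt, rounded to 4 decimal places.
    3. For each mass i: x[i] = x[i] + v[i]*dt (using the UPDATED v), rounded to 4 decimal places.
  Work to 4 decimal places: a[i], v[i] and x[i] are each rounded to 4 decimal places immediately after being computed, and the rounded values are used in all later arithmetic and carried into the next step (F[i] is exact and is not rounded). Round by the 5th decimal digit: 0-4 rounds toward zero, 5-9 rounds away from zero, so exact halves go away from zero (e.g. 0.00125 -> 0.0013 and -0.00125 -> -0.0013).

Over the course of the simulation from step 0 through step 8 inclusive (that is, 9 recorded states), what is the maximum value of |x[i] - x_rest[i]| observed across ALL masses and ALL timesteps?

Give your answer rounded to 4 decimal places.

Step 0: x=[3.0000 8.0000] v=[0.0000 1.0000]
Step 1: x=[3.3200 7.8800] v=[1.6000 -0.6000]
Step 2: x=[3.8896 7.5104] v=[2.8480 -1.8480]
Step 3: x=[4.5585 7.0415] v=[3.3446 -2.3446]
Step 4: x=[5.1447 6.6553] v=[2.9310 -1.9310]
Step 5: x=[5.4926 6.5074] v=[1.7395 -0.7395]
Step 6: x=[5.5229 6.6771] v=[0.1513 0.8487]
Step 7: x=[5.2578 7.1422] v=[-1.3253 2.3253]
Step 8: x=[4.8142 7.7858] v=[-2.2178 3.2178]
Max displacement = 2.5229

Answer: 2.5229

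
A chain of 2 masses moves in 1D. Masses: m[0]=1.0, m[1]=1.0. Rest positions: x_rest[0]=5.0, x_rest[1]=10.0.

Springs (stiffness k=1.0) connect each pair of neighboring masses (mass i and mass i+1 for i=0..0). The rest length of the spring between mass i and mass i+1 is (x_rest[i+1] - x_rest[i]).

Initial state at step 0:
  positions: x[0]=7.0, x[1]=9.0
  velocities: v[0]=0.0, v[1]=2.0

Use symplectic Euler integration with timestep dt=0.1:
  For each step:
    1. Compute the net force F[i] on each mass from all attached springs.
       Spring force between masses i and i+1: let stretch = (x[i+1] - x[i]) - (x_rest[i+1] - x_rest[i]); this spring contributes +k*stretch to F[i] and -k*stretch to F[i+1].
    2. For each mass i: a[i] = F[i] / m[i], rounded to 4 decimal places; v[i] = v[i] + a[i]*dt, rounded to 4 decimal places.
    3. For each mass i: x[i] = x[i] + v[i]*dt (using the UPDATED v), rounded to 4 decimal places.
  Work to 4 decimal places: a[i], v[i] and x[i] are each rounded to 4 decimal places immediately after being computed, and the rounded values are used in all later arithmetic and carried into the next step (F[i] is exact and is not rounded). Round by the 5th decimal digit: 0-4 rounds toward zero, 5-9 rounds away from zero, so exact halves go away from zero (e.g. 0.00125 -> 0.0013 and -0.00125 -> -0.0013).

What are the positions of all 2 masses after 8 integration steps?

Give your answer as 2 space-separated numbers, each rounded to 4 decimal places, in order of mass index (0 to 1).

Step 0: x=[7.0000 9.0000] v=[0.0000 2.0000]
Step 1: x=[6.9700 9.2300] v=[-0.3000 2.3000]
Step 2: x=[6.9126 9.4874] v=[-0.5740 2.5740]
Step 3: x=[6.8310 9.7691] v=[-0.8165 2.8165]
Step 4: x=[6.7287 10.0714] v=[-1.0227 3.0227]
Step 5: x=[6.6099 10.3902] v=[-1.1884 3.1884]
Step 6: x=[6.4789 10.7212] v=[-1.3104 3.3104]
Step 7: x=[6.3403 11.0598] v=[-1.3862 3.3862]
Step 8: x=[6.1989 11.4012] v=[-1.4143 3.4143]

Answer: 6.1989 11.4012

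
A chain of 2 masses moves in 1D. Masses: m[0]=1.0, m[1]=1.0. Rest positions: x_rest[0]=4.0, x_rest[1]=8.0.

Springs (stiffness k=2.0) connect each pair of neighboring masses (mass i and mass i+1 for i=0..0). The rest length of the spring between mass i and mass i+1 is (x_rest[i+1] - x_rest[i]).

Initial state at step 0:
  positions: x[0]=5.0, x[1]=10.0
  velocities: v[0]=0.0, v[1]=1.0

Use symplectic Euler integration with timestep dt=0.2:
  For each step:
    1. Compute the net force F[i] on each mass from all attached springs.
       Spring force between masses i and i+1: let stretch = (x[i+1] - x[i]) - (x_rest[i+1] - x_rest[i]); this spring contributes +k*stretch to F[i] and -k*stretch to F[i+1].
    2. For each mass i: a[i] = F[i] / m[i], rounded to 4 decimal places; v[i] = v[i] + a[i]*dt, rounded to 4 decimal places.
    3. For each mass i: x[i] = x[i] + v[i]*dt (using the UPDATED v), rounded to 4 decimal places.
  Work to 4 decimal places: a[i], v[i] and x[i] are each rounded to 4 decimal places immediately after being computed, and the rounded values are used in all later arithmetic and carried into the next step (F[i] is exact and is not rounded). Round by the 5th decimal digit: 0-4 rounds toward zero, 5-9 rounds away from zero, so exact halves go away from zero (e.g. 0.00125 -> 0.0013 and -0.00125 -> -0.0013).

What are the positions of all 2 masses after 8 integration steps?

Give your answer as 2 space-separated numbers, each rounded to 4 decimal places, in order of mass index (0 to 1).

Step 0: x=[5.0000 10.0000] v=[0.0000 1.0000]
Step 1: x=[5.0800 10.1200] v=[0.4000 0.6000]
Step 2: x=[5.2432 10.1568] v=[0.8160 0.1840]
Step 3: x=[5.4795 10.1205] v=[1.1814 -0.1814]
Step 4: x=[5.7671 10.0329] v=[1.4378 -0.4378]
Step 5: x=[6.0759 9.9241] v=[1.5441 -0.5441]
Step 6: x=[6.3726 9.8274] v=[1.4834 -0.4834]
Step 7: x=[6.6257 9.7743] v=[1.2653 -0.2653]
Step 8: x=[6.8106 9.7894] v=[0.9247 0.0753]

Answer: 6.8106 9.7894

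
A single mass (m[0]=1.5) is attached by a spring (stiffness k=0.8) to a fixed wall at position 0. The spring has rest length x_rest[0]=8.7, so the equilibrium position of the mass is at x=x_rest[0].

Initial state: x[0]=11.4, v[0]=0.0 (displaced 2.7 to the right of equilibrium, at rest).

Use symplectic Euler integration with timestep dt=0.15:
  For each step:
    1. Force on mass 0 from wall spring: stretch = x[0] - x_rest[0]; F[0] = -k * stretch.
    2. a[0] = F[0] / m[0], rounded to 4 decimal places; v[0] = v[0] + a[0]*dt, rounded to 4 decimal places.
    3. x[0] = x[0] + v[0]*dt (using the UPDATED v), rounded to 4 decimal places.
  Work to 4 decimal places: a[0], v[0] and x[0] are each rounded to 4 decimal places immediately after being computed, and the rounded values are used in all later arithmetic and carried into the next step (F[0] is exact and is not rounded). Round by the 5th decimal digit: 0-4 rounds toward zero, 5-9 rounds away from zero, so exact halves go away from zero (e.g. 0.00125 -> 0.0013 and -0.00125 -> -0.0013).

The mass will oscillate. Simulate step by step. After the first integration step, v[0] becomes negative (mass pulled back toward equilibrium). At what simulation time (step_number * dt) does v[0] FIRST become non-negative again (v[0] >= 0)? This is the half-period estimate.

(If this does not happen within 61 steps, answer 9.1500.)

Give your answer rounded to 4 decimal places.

Step 0: x=[11.4000] v=[0.0000]
Step 1: x=[11.3676] v=[-0.2160]
Step 2: x=[11.3032] v=[-0.4294]
Step 3: x=[11.2075] v=[-0.6377]
Step 4: x=[11.0818] v=[-0.8383]
Step 5: x=[10.9275] v=[-1.0288]
Step 6: x=[10.7465] v=[-1.2070]
Step 7: x=[10.5409] v=[-1.3707]
Step 8: x=[10.3132] v=[-1.5180]
Step 9: x=[10.0661] v=[-1.6471]
Step 10: x=[9.8026] v=[-1.7564]
Step 11: x=[9.5259] v=[-1.8446]
Step 12: x=[9.2393] v=[-1.9107]
Step 13: x=[8.9462] v=[-1.9538]
Step 14: x=[8.6502] v=[-1.9735]
Step 15: x=[8.3548] v=[-1.9695]
Step 16: x=[8.0635] v=[-1.9419]
Step 17: x=[7.7799] v=[-1.8910]
Step 18: x=[7.5073] v=[-1.8174]
Step 19: x=[7.2490] v=[-1.7220]
Step 20: x=[7.0081] v=[-1.6059]
Step 21: x=[6.7875] v=[-1.4706]
Step 22: x=[6.5899] v=[-1.3176]
Step 23: x=[6.4176] v=[-1.1488]
Step 24: x=[6.2727] v=[-0.9662]
Step 25: x=[6.1569] v=[-0.7720]
Step 26: x=[6.0716] v=[-0.5686]
Step 27: x=[6.0179] v=[-0.3583]
Step 28: x=[5.9963] v=[-0.1437]
Step 29: x=[6.0072] v=[0.0726]
First v>=0 after going negative at step 29, time=4.3500

Answer: 4.3500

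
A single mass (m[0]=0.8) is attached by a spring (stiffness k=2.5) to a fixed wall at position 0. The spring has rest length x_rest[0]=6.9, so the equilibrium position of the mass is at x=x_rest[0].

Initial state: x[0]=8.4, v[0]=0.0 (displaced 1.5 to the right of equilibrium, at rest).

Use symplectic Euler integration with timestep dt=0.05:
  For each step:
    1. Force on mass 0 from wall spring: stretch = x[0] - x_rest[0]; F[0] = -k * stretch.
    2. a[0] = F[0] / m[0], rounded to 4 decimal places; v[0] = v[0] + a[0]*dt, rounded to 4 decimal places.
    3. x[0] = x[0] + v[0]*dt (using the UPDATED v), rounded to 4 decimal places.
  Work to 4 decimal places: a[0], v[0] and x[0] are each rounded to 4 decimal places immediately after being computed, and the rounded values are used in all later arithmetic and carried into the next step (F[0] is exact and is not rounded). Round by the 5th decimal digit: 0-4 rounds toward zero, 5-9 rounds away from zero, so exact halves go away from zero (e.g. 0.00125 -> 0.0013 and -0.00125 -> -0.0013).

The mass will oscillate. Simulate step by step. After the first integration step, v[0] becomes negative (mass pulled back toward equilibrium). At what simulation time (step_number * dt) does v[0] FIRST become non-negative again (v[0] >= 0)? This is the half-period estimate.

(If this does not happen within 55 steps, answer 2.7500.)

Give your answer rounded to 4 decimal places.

Step 0: x=[8.4000] v=[0.0000]
Step 1: x=[8.3883] v=[-0.2344]
Step 2: x=[8.3650] v=[-0.4669]
Step 3: x=[8.3302] v=[-0.6958]
Step 4: x=[8.2842] v=[-0.9193]
Step 5: x=[8.2274] v=[-1.1356]
Step 6: x=[8.1603] v=[-1.3430]
Step 7: x=[8.0833] v=[-1.5399]
Step 8: x=[7.9971] v=[-1.7248]
Step 9: x=[7.9023] v=[-1.8962]
Step 10: x=[7.7997] v=[-2.0528]
Step 11: x=[7.6900] v=[-2.1934]
Step 12: x=[7.5742] v=[-2.3168]
Step 13: x=[7.4531] v=[-2.4221]
Step 14: x=[7.3277] v=[-2.5085]
Step 15: x=[7.1989] v=[-2.5753]
Step 16: x=[7.0678] v=[-2.6220]
Step 17: x=[6.9354] v=[-2.6482]
Step 18: x=[6.8027] v=[-2.6537]
Step 19: x=[6.6708] v=[-2.6385]
Step 20: x=[6.5407] v=[-2.6027]
Step 21: x=[6.4134] v=[-2.5466]
Step 22: x=[6.2899] v=[-2.4706]
Step 23: x=[6.1711] v=[-2.3753]
Step 24: x=[6.0580] v=[-2.2614]
Step 25: x=[5.9515] v=[-2.1298]
Step 26: x=[5.8524] v=[-1.9816]
Step 27: x=[5.7615] v=[-1.8179]
Step 28: x=[5.6795] v=[-1.6400]
Step 29: x=[5.6070] v=[-1.4493]
Step 30: x=[5.5446] v=[-1.2473]
Step 31: x=[5.4928] v=[-1.0355]
Step 32: x=[5.4520] v=[-0.8156]
Step 33: x=[5.4225] v=[-0.5894]
Step 34: x=[5.4046] v=[-0.3585]
Step 35: x=[5.3984] v=[-0.1248]
Step 36: x=[5.4039] v=[0.1098]
First v>=0 after going negative at step 36, time=1.8000

Answer: 1.8000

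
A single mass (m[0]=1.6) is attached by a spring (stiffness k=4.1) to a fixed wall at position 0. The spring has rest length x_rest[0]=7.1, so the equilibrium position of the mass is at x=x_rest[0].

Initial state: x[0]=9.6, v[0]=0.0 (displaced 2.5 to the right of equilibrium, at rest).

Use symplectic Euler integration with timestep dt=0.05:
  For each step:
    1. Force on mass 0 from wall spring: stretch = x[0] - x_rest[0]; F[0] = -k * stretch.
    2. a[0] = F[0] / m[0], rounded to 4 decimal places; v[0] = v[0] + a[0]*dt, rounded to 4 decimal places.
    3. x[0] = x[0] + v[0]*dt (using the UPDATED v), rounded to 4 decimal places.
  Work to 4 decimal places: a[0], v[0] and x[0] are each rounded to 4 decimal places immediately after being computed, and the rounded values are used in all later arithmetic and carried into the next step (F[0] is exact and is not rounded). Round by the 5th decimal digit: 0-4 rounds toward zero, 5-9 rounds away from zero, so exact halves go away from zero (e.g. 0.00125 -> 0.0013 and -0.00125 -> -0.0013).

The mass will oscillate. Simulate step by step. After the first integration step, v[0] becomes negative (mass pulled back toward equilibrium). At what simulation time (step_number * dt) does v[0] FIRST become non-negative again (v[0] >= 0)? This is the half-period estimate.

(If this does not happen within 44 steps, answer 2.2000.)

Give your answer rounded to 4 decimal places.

Answer: 2.0000

Derivation:
Step 0: x=[9.6000] v=[0.0000]
Step 1: x=[9.5840] v=[-0.3203]
Step 2: x=[9.5521] v=[-0.6386]
Step 3: x=[9.5045] v=[-0.9528]
Step 4: x=[9.4415] v=[-1.2609]
Step 5: x=[9.3635] v=[-1.5609]
Step 6: x=[9.2710] v=[-1.8509]
Step 7: x=[9.1645] v=[-2.1291]
Step 8: x=[9.0448] v=[-2.3936]
Step 9: x=[8.9127] v=[-2.6428]
Step 10: x=[8.7689] v=[-2.8751]
Step 11: x=[8.6145] v=[-3.0889]
Step 12: x=[8.4504] v=[-3.2829]
Step 13: x=[8.2776] v=[-3.4559]
Step 14: x=[8.0973] v=[-3.6068]
Step 15: x=[7.9106] v=[-3.7346]
Step 16: x=[7.7187] v=[-3.8385]
Step 17: x=[7.5228] v=[-3.9178]
Step 18: x=[7.3242] v=[-3.9720]
Step 19: x=[7.1242] v=[-4.0007]
Step 20: x=[6.9240] v=[-4.0038]
Step 21: x=[6.7249] v=[-3.9813]
Step 22: x=[6.5282] v=[-3.9332]
Step 23: x=[6.3352] v=[-3.8599]
Step 24: x=[6.1471] v=[-3.7619]
Step 25: x=[5.9651] v=[-3.6398]
Step 26: x=[5.7904] v=[-3.4944]
Step 27: x=[5.6241] v=[-3.3266]
Step 28: x=[5.4672] v=[-3.1375]
Step 29: x=[5.3208] v=[-2.9283]
Step 30: x=[5.1858] v=[-2.7003]
Step 31: x=[5.0631] v=[-2.4550]
Step 32: x=[4.9534] v=[-2.1940]
Step 33: x=[4.8575] v=[-1.9190]
Step 34: x=[4.7759] v=[-1.6317]
Step 35: x=[4.7092] v=[-1.3339]
Step 36: x=[4.6578] v=[-1.0276]
Step 37: x=[4.6221] v=[-0.7147]
Step 38: x=[4.6022] v=[-0.3972]
Step 39: x=[4.5983] v=[-0.0772]
Step 40: x=[4.6105] v=[0.2433]
First v>=0 after going negative at step 40, time=2.0000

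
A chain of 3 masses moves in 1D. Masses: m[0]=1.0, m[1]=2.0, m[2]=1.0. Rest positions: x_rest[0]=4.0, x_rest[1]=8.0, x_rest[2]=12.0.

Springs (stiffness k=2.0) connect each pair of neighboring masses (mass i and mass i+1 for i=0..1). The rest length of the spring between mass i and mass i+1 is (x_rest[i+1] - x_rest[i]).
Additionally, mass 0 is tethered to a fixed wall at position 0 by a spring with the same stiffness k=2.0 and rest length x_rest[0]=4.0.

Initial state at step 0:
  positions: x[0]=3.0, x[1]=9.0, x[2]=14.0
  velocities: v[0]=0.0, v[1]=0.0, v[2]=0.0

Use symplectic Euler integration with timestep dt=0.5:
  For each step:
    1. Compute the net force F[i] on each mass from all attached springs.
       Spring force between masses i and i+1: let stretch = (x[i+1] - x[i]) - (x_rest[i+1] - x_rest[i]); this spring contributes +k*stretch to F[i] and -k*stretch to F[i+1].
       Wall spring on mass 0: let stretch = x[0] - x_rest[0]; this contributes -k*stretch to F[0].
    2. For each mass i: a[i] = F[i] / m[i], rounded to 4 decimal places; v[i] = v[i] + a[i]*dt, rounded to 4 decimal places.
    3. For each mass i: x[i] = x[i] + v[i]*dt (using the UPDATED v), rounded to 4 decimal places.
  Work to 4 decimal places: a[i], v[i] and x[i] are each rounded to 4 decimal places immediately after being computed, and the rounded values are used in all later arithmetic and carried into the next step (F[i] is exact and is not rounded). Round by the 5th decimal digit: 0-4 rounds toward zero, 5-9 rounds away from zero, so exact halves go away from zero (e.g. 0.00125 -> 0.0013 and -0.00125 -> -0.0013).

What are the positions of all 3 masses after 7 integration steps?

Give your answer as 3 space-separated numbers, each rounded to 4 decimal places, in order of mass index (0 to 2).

Answer: 3.8144 6.7061 12.8497

Derivation:
Step 0: x=[3.0000 9.0000 14.0000] v=[0.0000 0.0000 0.0000]
Step 1: x=[4.5000 8.7500 13.5000] v=[3.0000 -0.5000 -1.0000]
Step 2: x=[5.8750 8.6250 12.6250] v=[2.7500 -0.2500 -1.7500]
Step 3: x=[5.6875 8.8125 11.7500] v=[-0.3750 0.3750 -1.7500]
Step 4: x=[4.2188 8.9532 11.4063] v=[-2.9375 0.2813 -0.6875]
Step 5: x=[3.0079 8.5235 11.8360] v=[-2.4219 -0.8594 0.8594]
Step 6: x=[3.0508 7.5430 12.6095] v=[0.0858 -1.9610 1.5469]
Step 7: x=[3.8144 6.7061 12.8497] v=[1.5272 -1.6739 0.4804]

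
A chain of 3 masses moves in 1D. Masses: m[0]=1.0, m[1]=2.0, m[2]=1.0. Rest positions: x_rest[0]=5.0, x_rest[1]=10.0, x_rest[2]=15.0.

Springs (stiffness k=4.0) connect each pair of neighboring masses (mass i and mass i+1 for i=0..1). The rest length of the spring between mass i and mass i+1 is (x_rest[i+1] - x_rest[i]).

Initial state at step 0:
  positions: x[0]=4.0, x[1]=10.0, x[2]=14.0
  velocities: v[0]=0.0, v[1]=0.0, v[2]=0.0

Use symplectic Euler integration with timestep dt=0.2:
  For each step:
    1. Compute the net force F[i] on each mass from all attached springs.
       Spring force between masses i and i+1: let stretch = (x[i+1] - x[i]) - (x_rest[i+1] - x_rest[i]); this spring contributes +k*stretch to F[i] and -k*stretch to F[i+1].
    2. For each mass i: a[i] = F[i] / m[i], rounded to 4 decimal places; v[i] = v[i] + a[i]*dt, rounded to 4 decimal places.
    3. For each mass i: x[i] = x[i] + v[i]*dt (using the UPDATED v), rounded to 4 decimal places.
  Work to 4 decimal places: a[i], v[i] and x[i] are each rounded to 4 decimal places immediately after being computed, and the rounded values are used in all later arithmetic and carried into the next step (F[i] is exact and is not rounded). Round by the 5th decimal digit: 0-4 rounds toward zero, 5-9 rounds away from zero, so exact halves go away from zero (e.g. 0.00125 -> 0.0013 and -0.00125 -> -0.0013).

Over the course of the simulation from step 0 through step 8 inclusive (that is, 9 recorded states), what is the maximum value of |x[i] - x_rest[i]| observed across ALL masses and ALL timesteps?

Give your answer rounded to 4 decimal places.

Answer: 1.0213

Derivation:
Step 0: x=[4.0000 10.0000 14.0000] v=[0.0000 0.0000 0.0000]
Step 1: x=[4.1600 9.8400 14.1600] v=[0.8000 -0.8000 0.8000]
Step 2: x=[4.4288 9.5712 14.4288] v=[1.3440 -1.3440 1.3440]
Step 3: x=[4.7204 9.2796 14.7204] v=[1.4579 -1.4579 1.4579]
Step 4: x=[4.9415 9.0585 14.9415] v=[1.1053 -1.1053 1.1053]
Step 5: x=[5.0213 8.9787 15.0213] v=[0.3989 -0.3989 0.3989]
Step 6: x=[4.9343 9.0657 14.9343] v=[-0.4352 0.4352 -0.4352]
Step 7: x=[4.7083 9.2917 14.7083] v=[-1.1301 1.1301 -1.1301]
Step 8: x=[4.4156 9.5844 14.4156] v=[-1.4634 1.4634 -1.4634]
Max displacement = 1.0213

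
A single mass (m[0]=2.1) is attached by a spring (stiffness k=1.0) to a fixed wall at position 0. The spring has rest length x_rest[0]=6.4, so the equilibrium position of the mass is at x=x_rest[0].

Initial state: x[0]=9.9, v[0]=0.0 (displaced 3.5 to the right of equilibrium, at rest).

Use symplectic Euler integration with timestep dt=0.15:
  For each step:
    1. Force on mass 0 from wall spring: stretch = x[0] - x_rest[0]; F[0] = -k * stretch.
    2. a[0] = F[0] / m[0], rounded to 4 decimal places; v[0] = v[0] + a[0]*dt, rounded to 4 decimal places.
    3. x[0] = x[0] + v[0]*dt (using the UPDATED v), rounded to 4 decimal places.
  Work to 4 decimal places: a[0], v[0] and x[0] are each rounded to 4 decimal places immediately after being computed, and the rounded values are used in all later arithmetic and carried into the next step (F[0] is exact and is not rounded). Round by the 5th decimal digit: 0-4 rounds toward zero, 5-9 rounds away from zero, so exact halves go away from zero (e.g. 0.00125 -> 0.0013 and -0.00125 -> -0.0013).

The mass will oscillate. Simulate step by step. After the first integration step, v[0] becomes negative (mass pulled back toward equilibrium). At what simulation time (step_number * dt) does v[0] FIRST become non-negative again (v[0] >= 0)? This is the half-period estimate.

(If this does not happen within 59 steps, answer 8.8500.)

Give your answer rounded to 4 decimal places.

Answer: 4.6500

Derivation:
Step 0: x=[9.9000] v=[0.0000]
Step 1: x=[9.8625] v=[-0.2500]
Step 2: x=[9.7879] v=[-0.4973]
Step 3: x=[9.6770] v=[-0.7393]
Step 4: x=[9.5310] v=[-0.9734]
Step 5: x=[9.3514] v=[-1.1971]
Step 6: x=[9.1402] v=[-1.4079]
Step 7: x=[8.8997] v=[-1.6036]
Step 8: x=[8.6324] v=[-1.7821]
Step 9: x=[8.3412] v=[-1.9416]
Step 10: x=[8.0292] v=[-2.0803]
Step 11: x=[7.6997] v=[-2.1967]
Step 12: x=[7.3563] v=[-2.2895]
Step 13: x=[7.0026] v=[-2.3578]
Step 14: x=[6.6425] v=[-2.4009]
Step 15: x=[6.2798] v=[-2.4182]
Step 16: x=[5.9184] v=[-2.4096]
Step 17: x=[5.5621] v=[-2.3752]
Step 18: x=[5.2148] v=[-2.3154]
Step 19: x=[4.8802] v=[-2.2307]
Step 20: x=[4.5619] v=[-2.1221]
Step 21: x=[4.2633] v=[-1.9908]
Step 22: x=[3.9876] v=[-1.8382]
Step 23: x=[3.7377] v=[-1.6659]
Step 24: x=[3.5163] v=[-1.4757]
Step 25: x=[3.3258] v=[-1.2697]
Step 26: x=[3.1683] v=[-1.0501]
Step 27: x=[3.0454] v=[-0.8193]
Step 28: x=[2.9584] v=[-0.5797]
Step 29: x=[2.9083] v=[-0.3339]
Step 30: x=[2.8956] v=[-0.0845]
Step 31: x=[2.9205] v=[0.1658]
First v>=0 after going negative at step 31, time=4.6500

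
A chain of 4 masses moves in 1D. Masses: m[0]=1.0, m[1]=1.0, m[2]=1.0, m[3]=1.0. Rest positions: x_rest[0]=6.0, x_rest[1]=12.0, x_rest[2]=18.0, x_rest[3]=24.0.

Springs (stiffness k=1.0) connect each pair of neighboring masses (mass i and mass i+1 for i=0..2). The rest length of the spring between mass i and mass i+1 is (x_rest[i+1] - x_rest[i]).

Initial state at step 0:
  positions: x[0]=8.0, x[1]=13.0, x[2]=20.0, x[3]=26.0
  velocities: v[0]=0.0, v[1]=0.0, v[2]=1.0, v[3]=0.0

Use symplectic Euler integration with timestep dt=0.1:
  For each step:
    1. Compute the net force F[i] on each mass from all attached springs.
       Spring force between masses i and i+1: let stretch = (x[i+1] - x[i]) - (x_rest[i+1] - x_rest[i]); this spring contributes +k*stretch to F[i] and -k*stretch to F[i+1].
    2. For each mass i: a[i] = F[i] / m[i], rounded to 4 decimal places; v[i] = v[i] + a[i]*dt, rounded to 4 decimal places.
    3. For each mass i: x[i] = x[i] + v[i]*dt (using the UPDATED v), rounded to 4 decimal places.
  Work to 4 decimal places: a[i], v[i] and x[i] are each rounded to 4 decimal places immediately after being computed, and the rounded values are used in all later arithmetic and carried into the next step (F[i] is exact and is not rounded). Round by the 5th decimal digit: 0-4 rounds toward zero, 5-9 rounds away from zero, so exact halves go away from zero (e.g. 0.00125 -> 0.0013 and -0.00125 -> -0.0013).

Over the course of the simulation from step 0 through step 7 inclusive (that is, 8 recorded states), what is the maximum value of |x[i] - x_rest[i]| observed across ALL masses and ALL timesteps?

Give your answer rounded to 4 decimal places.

Answer: 2.3627

Derivation:
Step 0: x=[8.0000 13.0000 20.0000 26.0000] v=[0.0000 0.0000 1.0000 0.0000]
Step 1: x=[7.9900 13.0200 20.0900 26.0000] v=[-0.1000 0.2000 0.9000 0.0000]
Step 2: x=[7.9703 13.0604 20.1684 26.0009] v=[-0.1970 0.4040 0.7840 0.0090]
Step 3: x=[7.9415 13.1210 20.2341 26.0035] v=[-0.2880 0.6058 0.6565 0.0258]
Step 4: x=[7.9045 13.2009 20.2863 26.0084] v=[-0.3701 0.7992 0.5221 0.0489]
Step 5: x=[7.8605 13.2987 20.3249 26.0161] v=[-0.4405 0.9781 0.3858 0.0767]
Step 6: x=[7.8108 13.4124 20.3501 26.0269] v=[-0.4967 1.1369 0.2523 0.1076]
Step 7: x=[7.7572 13.5395 20.3627 26.0409] v=[-0.5365 1.2705 0.1262 0.1399]
Max displacement = 2.3627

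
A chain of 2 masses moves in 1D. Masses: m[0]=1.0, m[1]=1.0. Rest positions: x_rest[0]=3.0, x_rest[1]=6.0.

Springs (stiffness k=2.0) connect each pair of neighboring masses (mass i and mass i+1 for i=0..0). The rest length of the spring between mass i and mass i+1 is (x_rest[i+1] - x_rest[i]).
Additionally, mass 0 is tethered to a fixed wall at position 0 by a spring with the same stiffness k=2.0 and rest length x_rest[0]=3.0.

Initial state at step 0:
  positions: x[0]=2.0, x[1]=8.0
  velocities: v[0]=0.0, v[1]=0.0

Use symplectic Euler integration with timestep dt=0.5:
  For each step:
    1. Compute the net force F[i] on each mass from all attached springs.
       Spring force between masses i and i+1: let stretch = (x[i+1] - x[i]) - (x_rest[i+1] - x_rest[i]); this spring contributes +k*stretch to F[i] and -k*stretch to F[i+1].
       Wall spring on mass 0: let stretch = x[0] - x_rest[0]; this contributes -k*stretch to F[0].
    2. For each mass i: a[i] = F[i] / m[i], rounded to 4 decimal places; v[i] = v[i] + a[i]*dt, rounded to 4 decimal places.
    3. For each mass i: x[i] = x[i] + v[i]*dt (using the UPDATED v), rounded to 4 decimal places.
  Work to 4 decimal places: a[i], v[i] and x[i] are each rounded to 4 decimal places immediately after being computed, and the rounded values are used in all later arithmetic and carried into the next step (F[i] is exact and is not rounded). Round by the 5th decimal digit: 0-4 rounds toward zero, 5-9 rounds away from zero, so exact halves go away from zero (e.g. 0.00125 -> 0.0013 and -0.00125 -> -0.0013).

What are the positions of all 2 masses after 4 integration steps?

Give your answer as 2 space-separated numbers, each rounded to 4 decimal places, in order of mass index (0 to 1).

Answer: 1.3750 6.4375

Derivation:
Step 0: x=[2.0000 8.0000] v=[0.0000 0.0000]
Step 1: x=[4.0000 6.5000] v=[4.0000 -3.0000]
Step 2: x=[5.2500 5.2500] v=[2.5000 -2.5000]
Step 3: x=[3.8750 5.5000] v=[-2.7500 0.5000]
Step 4: x=[1.3750 6.4375] v=[-5.0000 1.8750]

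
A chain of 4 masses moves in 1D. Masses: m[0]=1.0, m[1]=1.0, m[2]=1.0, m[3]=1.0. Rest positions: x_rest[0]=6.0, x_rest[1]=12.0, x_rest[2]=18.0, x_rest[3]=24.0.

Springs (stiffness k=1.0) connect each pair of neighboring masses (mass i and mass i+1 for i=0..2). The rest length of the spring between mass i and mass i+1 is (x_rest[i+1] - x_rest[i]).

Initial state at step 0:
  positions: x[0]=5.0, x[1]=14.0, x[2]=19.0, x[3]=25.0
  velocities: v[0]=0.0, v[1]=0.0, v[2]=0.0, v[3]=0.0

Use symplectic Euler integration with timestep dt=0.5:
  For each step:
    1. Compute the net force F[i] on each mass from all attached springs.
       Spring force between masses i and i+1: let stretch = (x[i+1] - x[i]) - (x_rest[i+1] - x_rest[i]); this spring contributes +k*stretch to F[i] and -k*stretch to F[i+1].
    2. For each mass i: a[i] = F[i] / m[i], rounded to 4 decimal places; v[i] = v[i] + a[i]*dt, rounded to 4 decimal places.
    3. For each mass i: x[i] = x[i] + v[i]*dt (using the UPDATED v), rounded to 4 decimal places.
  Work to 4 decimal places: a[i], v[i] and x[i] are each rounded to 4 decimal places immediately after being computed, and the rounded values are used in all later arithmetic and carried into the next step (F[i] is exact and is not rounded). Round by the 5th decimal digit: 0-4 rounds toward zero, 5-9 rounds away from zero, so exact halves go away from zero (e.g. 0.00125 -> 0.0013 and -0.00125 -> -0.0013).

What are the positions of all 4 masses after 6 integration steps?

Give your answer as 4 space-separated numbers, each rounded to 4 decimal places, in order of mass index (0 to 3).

Step 0: x=[5.0000 14.0000 19.0000 25.0000] v=[0.0000 0.0000 0.0000 0.0000]
Step 1: x=[5.7500 13.0000 19.2500 25.0000] v=[1.5000 -2.0000 0.5000 0.0000]
Step 2: x=[6.8125 11.7500 19.3750 25.0625] v=[2.1250 -2.5000 0.2500 0.1250]
Step 3: x=[7.6094 11.1719 19.0156 25.2032] v=[1.5938 -1.1563 -0.7188 0.2813]
Step 4: x=[7.7970 11.6641 18.2422 25.2970] v=[0.3751 0.9843 -1.5469 0.1875]
Step 5: x=[7.4513 12.8340 17.5879 25.1271] v=[-0.6914 2.3398 -1.3086 -0.3399]
Step 6: x=[6.9513 13.8467 17.6300 24.5724] v=[-1.0001 2.0254 0.0841 -1.1095]

Answer: 6.9513 13.8467 17.6300 24.5724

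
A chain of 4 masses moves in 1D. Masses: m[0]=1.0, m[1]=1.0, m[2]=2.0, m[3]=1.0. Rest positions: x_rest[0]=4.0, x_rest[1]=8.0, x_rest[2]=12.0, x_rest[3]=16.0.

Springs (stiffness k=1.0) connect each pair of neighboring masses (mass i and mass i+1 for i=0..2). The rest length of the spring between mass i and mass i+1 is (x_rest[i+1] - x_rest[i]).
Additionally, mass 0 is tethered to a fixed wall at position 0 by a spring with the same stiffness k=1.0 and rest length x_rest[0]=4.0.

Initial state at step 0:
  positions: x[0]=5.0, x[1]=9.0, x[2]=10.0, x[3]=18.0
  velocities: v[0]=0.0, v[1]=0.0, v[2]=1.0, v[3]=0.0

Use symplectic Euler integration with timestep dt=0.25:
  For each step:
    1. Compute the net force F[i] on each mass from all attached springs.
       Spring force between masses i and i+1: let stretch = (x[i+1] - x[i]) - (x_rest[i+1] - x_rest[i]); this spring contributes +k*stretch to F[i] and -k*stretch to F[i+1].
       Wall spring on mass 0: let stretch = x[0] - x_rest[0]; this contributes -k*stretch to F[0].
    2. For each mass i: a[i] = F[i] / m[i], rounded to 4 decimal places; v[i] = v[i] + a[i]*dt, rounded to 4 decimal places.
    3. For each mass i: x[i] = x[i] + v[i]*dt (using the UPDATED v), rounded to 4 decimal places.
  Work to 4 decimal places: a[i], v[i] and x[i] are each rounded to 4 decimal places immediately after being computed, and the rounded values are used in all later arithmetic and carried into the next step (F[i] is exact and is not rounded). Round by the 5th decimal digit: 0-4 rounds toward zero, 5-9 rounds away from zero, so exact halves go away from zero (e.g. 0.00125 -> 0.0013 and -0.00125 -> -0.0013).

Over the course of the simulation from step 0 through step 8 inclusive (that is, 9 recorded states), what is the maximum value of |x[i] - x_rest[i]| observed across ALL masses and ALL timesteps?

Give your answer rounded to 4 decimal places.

Answer: 2.6824

Derivation:
Step 0: x=[5.0000 9.0000 10.0000 18.0000] v=[0.0000 0.0000 1.0000 0.0000]
Step 1: x=[4.9375 8.8125 10.4688 17.7500] v=[-0.2500 -0.7500 1.8750 -1.0000]
Step 2: x=[4.8086 8.4863 11.1133 17.2949] v=[-0.5156 -1.3047 2.5781 -1.8203]
Step 3: x=[4.6090 8.0945 11.8689 16.7035] v=[-0.7983 -1.5674 3.0224 -2.3657]
Step 4: x=[4.3392 7.7207 12.6576 16.0599] v=[-1.0792 -1.4952 3.1549 -2.5744]
Step 5: x=[4.0096 7.4441 13.3984 15.4537] v=[-1.3186 -1.1064 2.9631 -2.4250]
Step 6: x=[3.6440 7.3250 14.0173 14.9690] v=[-1.4624 -0.4765 2.4757 -1.9388]
Step 7: x=[3.2807 7.3941 14.4568 14.6748] v=[-1.4532 0.2763 1.7581 -1.1767]
Step 8: x=[2.9695 7.6475 14.6824 14.6170] v=[-1.2450 1.0136 0.9025 -0.2312]
Max displacement = 2.6824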